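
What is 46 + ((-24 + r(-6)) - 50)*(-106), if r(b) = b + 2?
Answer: 8314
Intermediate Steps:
r(b) = 2 + b
46 + ((-24 + r(-6)) - 50)*(-106) = 46 + ((-24 + (2 - 6)) - 50)*(-106) = 46 + ((-24 - 4) - 50)*(-106) = 46 + (-28 - 50)*(-106) = 46 - 78*(-106) = 46 + 8268 = 8314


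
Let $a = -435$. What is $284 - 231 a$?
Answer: $100769$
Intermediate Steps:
$284 - 231 a = 284 - -100485 = 284 + 100485 = 100769$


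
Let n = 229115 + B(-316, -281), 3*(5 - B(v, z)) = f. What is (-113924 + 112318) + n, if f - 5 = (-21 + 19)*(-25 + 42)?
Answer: 682571/3 ≈ 2.2752e+5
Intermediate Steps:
f = -29 (f = 5 + (-21 + 19)*(-25 + 42) = 5 - 2*17 = 5 - 34 = -29)
B(v, z) = 44/3 (B(v, z) = 5 - ⅓*(-29) = 5 + 29/3 = 44/3)
n = 687389/3 (n = 229115 + 44/3 = 687389/3 ≈ 2.2913e+5)
(-113924 + 112318) + n = (-113924 + 112318) + 687389/3 = -1606 + 687389/3 = 682571/3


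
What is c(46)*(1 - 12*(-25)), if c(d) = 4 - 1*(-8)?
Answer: 3612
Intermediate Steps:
c(d) = 12 (c(d) = 4 + 8 = 12)
c(46)*(1 - 12*(-25)) = 12*(1 - 12*(-25)) = 12*(1 + 300) = 12*301 = 3612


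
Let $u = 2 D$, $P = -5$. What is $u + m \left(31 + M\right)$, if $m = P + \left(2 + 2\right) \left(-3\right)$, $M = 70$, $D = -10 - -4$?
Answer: $-1729$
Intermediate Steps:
$D = -6$ ($D = -10 + 4 = -6$)
$u = -12$ ($u = 2 \left(-6\right) = -12$)
$m = -17$ ($m = -5 + \left(2 + 2\right) \left(-3\right) = -5 + 4 \left(-3\right) = -5 - 12 = -17$)
$u + m \left(31 + M\right) = -12 - 17 \left(31 + 70\right) = -12 - 1717 = -1729$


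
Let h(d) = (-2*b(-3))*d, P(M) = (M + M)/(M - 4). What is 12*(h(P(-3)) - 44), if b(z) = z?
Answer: -3264/7 ≈ -466.29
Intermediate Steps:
P(M) = 2*M/(-4 + M) (P(M) = (2*M)/(-4 + M) = 2*M/(-4 + M))
h(d) = 6*d (h(d) = (-2*(-3))*d = 6*d)
12*(h(P(-3)) - 44) = 12*(6*(2*(-3)/(-4 - 3)) - 44) = 12*(6*(2*(-3)/(-7)) - 44) = 12*(6*(2*(-3)*(-⅐)) - 44) = 12*(6*(6/7) - 44) = 12*(36/7 - 44) = 12*(-272/7) = -3264/7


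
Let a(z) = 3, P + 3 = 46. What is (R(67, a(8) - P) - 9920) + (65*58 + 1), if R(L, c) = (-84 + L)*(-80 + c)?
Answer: -4109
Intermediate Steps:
P = 43 (P = -3 + 46 = 43)
(R(67, a(8) - P) - 9920) + (65*58 + 1) = ((6720 - 84*(3 - 1*43) - 80*67 + 67*(3 - 1*43)) - 9920) + (65*58 + 1) = ((6720 - 84*(3 - 43) - 5360 + 67*(3 - 43)) - 9920) + (3770 + 1) = ((6720 - 84*(-40) - 5360 + 67*(-40)) - 9920) + 3771 = ((6720 + 3360 - 5360 - 2680) - 9920) + 3771 = (2040 - 9920) + 3771 = -7880 + 3771 = -4109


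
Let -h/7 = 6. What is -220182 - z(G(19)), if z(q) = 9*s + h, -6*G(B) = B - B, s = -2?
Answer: -220122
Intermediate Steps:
h = -42 (h = -7*6 = -42)
G(B) = 0 (G(B) = -(B - B)/6 = -⅙*0 = 0)
z(q) = -60 (z(q) = 9*(-2) - 42 = -18 - 42 = -60)
-220182 - z(G(19)) = -220182 - 1*(-60) = -220182 + 60 = -220122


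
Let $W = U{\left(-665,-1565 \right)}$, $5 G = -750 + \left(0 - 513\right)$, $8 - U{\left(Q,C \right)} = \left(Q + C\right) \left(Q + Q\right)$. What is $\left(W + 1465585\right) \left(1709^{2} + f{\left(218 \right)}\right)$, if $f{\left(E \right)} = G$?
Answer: $- \frac{21907695857594}{5} \approx -4.3815 \cdot 10^{12}$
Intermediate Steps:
$U{\left(Q,C \right)} = 8 - 2 Q \left(C + Q\right)$ ($U{\left(Q,C \right)} = 8 - \left(Q + C\right) \left(Q + Q\right) = 8 - \left(C + Q\right) 2 Q = 8 - 2 Q \left(C + Q\right)$)
$G = - \frac{1263}{5}$ ($G = \frac{-750 + \left(0 - 513\right)}{5} = \frac{-750 - 513}{5} = \frac{1}{5} \left(-1263\right) = - \frac{1263}{5} \approx -252.6$)
$W = -2965892$ ($W = 8 - 2 \left(-665\right)^{2} - \left(-3130\right) \left(-665\right) = 8 - 884450 - 2081450 = -2965892$)
$f{\left(E \right)} = - \frac{1263}{5}$
$\left(W + 1465585\right) \left(1709^{2} + f{\left(218 \right)}\right) = \left(-2965892 + 1465585\right) \left(1709^{2} - \frac{1263}{5}\right) = - 1500307 \left(2920681 - \frac{1263}{5}\right) = \left(-1500307\right) \frac{14602142}{5} = - \frac{21907695857594}{5}$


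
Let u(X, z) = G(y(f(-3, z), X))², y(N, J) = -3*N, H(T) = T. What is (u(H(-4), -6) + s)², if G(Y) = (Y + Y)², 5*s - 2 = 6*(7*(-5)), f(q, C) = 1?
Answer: 39337984/25 ≈ 1.5735e+6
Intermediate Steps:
s = -208/5 (s = ⅖ + (6*(7*(-5)))/5 = ⅖ + (6*(-35))/5 = ⅖ + (⅕)*(-210) = ⅖ - 42 = -208/5 ≈ -41.600)
G(Y) = 4*Y² (G(Y) = (2*Y)² = 4*Y²)
u(X, z) = 1296 (u(X, z) = (4*(-3*1)²)² = (4*(-3)²)² = (4*9)² = 36² = 1296)
(u(H(-4), -6) + s)² = (1296 - 208/5)² = (6272/5)² = 39337984/25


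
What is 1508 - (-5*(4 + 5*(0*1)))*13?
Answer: 1768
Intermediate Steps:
1508 - (-5*(4 + 5*(0*1)))*13 = 1508 - (-5*(4 + 5*0))*13 = 1508 - (-5*(4 + 0))*13 = 1508 - (-5*4)*13 = 1508 - (-20)*13 = 1508 - 1*(-260) = 1508 + 260 = 1768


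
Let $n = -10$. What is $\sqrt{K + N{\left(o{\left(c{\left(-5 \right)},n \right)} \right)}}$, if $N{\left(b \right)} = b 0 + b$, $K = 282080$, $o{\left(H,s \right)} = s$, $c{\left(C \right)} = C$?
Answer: $\sqrt{282070} \approx 531.1$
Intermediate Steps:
$N{\left(b \right)} = b$ ($N{\left(b \right)} = 0 + b = b$)
$\sqrt{K + N{\left(o{\left(c{\left(-5 \right)},n \right)} \right)}} = \sqrt{282080 - 10} = \sqrt{282070}$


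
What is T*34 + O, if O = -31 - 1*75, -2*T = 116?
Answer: -2078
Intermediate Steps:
T = -58 (T = -½*116 = -58)
O = -106 (O = -31 - 75 = -106)
T*34 + O = -58*34 - 106 = -1972 - 106 = -2078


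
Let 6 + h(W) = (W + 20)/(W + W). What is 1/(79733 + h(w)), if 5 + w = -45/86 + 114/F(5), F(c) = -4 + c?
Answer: 18658/1487557415 ≈ 1.2543e-5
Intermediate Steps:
w = 9329/86 (w = -5 + (-45/86 + 114/(-4 + 5)) = -5 + (-45*1/86 + 114/1) = -5 + (-45/86 + 114*1) = -5 + (-45/86 + 114) = -5 + 9759/86 = 9329/86 ≈ 108.48)
h(W) = -6 + (20 + W)/(2*W) (h(W) = -6 + (W + 20)/(W + W) = -6 + (20 + W)/((2*W)) = -6 + (20 + W)*(1/(2*W)) = -6 + (20 + W)/(2*W))
1/(79733 + h(w)) = 1/(79733 + (-11/2 + 10/(9329/86))) = 1/(79733 + (-11/2 + 10*(86/9329))) = 1/(79733 + (-11/2 + 860/9329)) = 1/(79733 - 100899/18658) = 1/(1487557415/18658) = 18658/1487557415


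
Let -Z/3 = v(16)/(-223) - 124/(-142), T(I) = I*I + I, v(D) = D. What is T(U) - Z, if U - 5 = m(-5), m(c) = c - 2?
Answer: 69736/15833 ≈ 4.4045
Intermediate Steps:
m(c) = -2 + c
U = -2 (U = 5 + (-2 - 5) = 5 - 7 = -2)
T(I) = I + I**2 (T(I) = I**2 + I = I + I**2)
Z = -38070/15833 (Z = -3*(16/(-223) - 124/(-142)) = -3*(16*(-1/223) - 124*(-1/142)) = -3*(-16/223 + 62/71) = -3*12690/15833 = -38070/15833 ≈ -2.4045)
T(U) - Z = -2*(1 - 2) - 1*(-38070/15833) = -2*(-1) + 38070/15833 = 2 + 38070/15833 = 69736/15833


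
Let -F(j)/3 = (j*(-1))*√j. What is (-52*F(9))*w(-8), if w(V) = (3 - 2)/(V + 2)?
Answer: 702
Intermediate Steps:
w(V) = 1/(2 + V)
F(j) = 3*j^(3/2) (F(j) = -3*j*(-1)*√j = -3*(-j)*√j = -(-3)*j^(3/2) = 3*j^(3/2))
(-52*F(9))*w(-8) = (-156*9^(3/2))/(2 - 8) = -156*27/(-6) = -52*81*(-⅙) = -4212*(-⅙) = 702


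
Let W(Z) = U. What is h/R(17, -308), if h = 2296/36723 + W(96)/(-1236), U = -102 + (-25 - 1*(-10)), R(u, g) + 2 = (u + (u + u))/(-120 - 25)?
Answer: -344831605/5159287716 ≈ -0.066837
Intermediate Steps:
R(u, g) = -2 - 3*u/145 (R(u, g) = -2 + (u + (u + u))/(-120 - 25) = -2 + (u + 2*u)/(-145) = -2 + (3*u)*(-1/145) = -2 - 3*u/145)
U = -117 (U = -102 + (-25 + 10) = -102 - 15 = -117)
W(Z) = -117
h = 2378149/15129876 (h = 2296/36723 - 117/(-1236) = 2296*(1/36723) - 117*(-1/1236) = 2296/36723 + 39/412 = 2378149/15129876 ≈ 0.15718)
h/R(17, -308) = 2378149/(15129876*(-2 - 3/145*17)) = 2378149/(15129876*(-2 - 51/145)) = 2378149/(15129876*(-341/145)) = (2378149/15129876)*(-145/341) = -344831605/5159287716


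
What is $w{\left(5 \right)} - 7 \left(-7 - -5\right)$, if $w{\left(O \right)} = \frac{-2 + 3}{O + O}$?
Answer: $\frac{141}{10} \approx 14.1$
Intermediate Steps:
$w{\left(O \right)} = \frac{1}{2 O}$ ($w{\left(O \right)} = 1 \frac{1}{2 O} = \frac{1}{2 O}$)
$w{\left(5 \right)} - 7 \left(-7 - -5\right) = \frac{1}{2 \cdot 5} - 7 \left(-7 - -5\right) = \frac{1}{2} \cdot \frac{1}{5} - 7 \left(-7 + 5\right) = \frac{1}{10} - -14 = \frac{1}{10} + 14 = \frac{141}{10}$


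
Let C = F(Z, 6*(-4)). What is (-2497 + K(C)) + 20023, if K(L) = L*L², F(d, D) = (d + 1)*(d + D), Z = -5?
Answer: 1578422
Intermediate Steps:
F(d, D) = (1 + d)*(D + d)
C = 116 (C = 6*(-4) - 5 + (-5)² + (6*(-4))*(-5) = -24 - 5 + 25 - 24*(-5) = -24 - 5 + 25 + 120 = 116)
K(L) = L³
(-2497 + K(C)) + 20023 = (-2497 + 116³) + 20023 = (-2497 + 1560896) + 20023 = 1558399 + 20023 = 1578422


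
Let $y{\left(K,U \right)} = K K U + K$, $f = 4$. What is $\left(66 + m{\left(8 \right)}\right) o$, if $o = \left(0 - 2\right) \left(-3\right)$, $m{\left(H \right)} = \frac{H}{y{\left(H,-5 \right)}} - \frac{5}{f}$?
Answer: $\frac{10097}{26} \approx 388.35$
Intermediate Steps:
$y{\left(K,U \right)} = K + U K^{2}$ ($y{\left(K,U \right)} = K^{2} U + K = U K^{2} + K = K + U K^{2}$)
$m{\left(H \right)} = - \frac{5}{4} + \frac{1}{1 - 5 H}$ ($m{\left(H \right)} = \frac{H}{H \left(1 + H \left(-5\right)\right)} - \frac{5}{4} = \frac{H}{H \left(1 - 5 H\right)} - \frac{5}{4} = H \frac{1}{H \left(1 - 5 H\right)} - \frac{5}{4} = \frac{1}{1 - 5 H} - \frac{5}{4} = - \frac{5}{4} + \frac{1}{1 - 5 H}$)
$o = 6$ ($o = \left(-2\right) \left(-3\right) = 6$)
$\left(66 + m{\left(8 \right)}\right) o = \left(66 + \frac{-1 + 25 \cdot 8}{4 \left(1 - 40\right)}\right) 6 = \left(66 + \frac{-1 + 200}{4 \left(1 - 40\right)}\right) 6 = \left(66 + \frac{1}{4} \frac{1}{-39} \cdot 199\right) 6 = \left(66 + \frac{1}{4} \left(- \frac{1}{39}\right) 199\right) 6 = \left(66 - \frac{199}{156}\right) 6 = \frac{10097}{156} \cdot 6 = \frac{10097}{26}$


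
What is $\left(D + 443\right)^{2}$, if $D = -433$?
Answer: $100$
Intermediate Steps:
$\left(D + 443\right)^{2} = \left(-433 + 443\right)^{2} = 10^{2} = 100$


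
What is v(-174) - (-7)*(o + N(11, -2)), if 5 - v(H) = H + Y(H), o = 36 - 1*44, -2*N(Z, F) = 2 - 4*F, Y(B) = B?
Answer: 262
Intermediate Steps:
N(Z, F) = -1 + 2*F (N(Z, F) = -(2 - 4*F)/2 = -1 + 2*F)
o = -8 (o = 36 - 44 = -8)
v(H) = 5 - 2*H (v(H) = 5 - (H + H) = 5 - 2*H)
v(-174) - (-7)*(o + N(11, -2)) = (5 - 2*(-174)) - (-7)*(-8 + (-1 + 2*(-2))) = (5 + 348) - (-7)*(-8 + (-1 - 4)) = 353 - (-7)*(-8 - 5) = 353 - (-7)*(-13) = 353 - 1*91 = 353 - 91 = 262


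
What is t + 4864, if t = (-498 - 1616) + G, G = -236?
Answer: 2514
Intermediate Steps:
t = -2350 (t = (-498 - 1616) - 236 = -2114 - 236 = -2350)
t + 4864 = -2350 + 4864 = 2514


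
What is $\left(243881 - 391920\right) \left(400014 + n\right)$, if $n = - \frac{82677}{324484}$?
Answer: $- \frac{19215175018995861}{324484} \approx -5.9218 \cdot 10^{10}$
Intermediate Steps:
$n = - \frac{82677}{324484}$ ($n = \left(-82677\right) \frac{1}{324484} = - \frac{82677}{324484} \approx -0.2548$)
$\left(243881 - 391920\right) \left(400014 + n\right) = \left(243881 - 391920\right) \left(400014 - \frac{82677}{324484}\right) = \left(-148039\right) \frac{129798060099}{324484} = - \frac{19215175018995861}{324484}$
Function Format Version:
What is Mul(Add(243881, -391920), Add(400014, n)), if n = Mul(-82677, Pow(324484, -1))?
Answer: Rational(-19215175018995861, 324484) ≈ -5.9218e+10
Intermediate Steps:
n = Rational(-82677, 324484) (n = Mul(-82677, Rational(1, 324484)) = Rational(-82677, 324484) ≈ -0.25480)
Mul(Add(243881, -391920), Add(400014, n)) = Mul(Add(243881, -391920), Add(400014, Rational(-82677, 324484))) = Mul(-148039, Rational(129798060099, 324484)) = Rational(-19215175018995861, 324484)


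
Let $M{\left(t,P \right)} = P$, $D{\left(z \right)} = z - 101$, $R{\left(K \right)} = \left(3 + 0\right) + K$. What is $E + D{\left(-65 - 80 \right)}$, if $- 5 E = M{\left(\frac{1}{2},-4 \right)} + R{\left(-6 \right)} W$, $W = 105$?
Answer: $- \frac{911}{5} \approx -182.2$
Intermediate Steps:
$R{\left(K \right)} = 3 + K$
$D{\left(z \right)} = -101 + z$
$E = \frac{319}{5}$ ($E = - \frac{-4 + \left(3 - 6\right) 105}{5} = - \frac{-4 - 315}{5} = \left(- \frac{1}{5}\right) \left(-319\right) = \frac{319}{5} \approx 63.8$)
$E + D{\left(-65 - 80 \right)} = \frac{319}{5} - 246 = - \frac{911}{5}$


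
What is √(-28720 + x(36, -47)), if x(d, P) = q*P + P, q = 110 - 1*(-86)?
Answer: I*√37979 ≈ 194.88*I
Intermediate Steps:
q = 196 (q = 110 + 86 = 196)
x(d, P) = 197*P (x(d, P) = 196*P + P = 197*P)
√(-28720 + x(36, -47)) = √(-28720 + 197*(-47)) = √(-28720 - 9259) = √(-37979) = I*√37979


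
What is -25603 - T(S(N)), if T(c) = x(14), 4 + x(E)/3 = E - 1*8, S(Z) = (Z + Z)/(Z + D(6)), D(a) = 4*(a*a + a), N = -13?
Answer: -25609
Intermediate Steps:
D(a) = 4*a + 4*a² (D(a) = 4*(a² + a) = 4*(a + a²) = 4*a + 4*a²)
S(Z) = 2*Z/(168 + Z) (S(Z) = (Z + Z)/(Z + 4*6*(1 + 6)) = (2*Z)/(Z + 4*6*7) = (2*Z)/(Z + 168) = (2*Z)/(168 + Z) = 2*Z/(168 + Z))
x(E) = -36 + 3*E (x(E) = -12 + 3*(E - 1*8) = -12 + 3*(E - 8) = -12 + 3*(-8 + E) = -12 + (-24 + 3*E) = -36 + 3*E)
T(c) = 6 (T(c) = -36 + 3*14 = -36 + 42 = 6)
-25603 - T(S(N)) = -25603 - 1*6 = -25603 - 6 = -25609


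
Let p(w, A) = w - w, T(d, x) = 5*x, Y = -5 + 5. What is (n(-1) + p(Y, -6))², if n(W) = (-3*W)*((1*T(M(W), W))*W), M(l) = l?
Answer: 225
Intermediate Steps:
Y = 0
p(w, A) = 0
n(W) = -15*W³ (n(W) = (-3*W)*((1*(5*W))*W) = (-3*W)*((5*W)*W) = (-3*W)*(5*W²) = -15*W³)
(n(-1) + p(Y, -6))² = (-15*(-1)³ + 0)² = (-15*(-1) + 0)² = (15 + 0)² = 15² = 225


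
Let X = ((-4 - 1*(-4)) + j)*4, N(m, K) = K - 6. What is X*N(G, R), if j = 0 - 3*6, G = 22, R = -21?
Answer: 1944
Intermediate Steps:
j = -18 (j = 0 - 18 = -18)
N(m, K) = -6 + K
X = -72 (X = ((-4 - 1*(-4)) - 18)*4 = ((-4 + 4) - 18)*4 = (0 - 18)*4 = -18*4 = -72)
X*N(G, R) = -72*(-6 - 21) = -72*(-27) = 1944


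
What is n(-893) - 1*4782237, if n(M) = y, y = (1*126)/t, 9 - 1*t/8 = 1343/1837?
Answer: -41509800627/8680 ≈ -4.7822e+6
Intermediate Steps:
t = 121520/1837 (t = 72 - 10744/1837 = 121520/1837 ≈ 66.151)
y = 16533/8680 (y = (1*126)/(121520/1837) = 126*(1837/121520) = 16533/8680 ≈ 1.9047)
n(M) = 16533/8680
n(-893) - 1*4782237 = 16533/8680 - 1*4782237 = 16533/8680 - 4782237 = -41509800627/8680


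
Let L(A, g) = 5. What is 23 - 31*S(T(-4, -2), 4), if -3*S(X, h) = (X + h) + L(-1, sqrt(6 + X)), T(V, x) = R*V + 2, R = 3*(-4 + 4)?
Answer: 410/3 ≈ 136.67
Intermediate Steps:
R = 0 (R = 3*0 = 0)
T(V, x) = 2 (T(V, x) = 0*V + 2 = 0 + 2 = 2)
S(X, h) = -5/3 - X/3 - h/3 (S(X, h) = -((X + h) + 5)/3 = -(5 + X + h)/3 = -5/3 - X/3 - h/3)
23 - 31*S(T(-4, -2), 4) = 23 - 31*(-5/3 - 1/3*2 - 1/3*4) = 23 - 31*(-5/3 - 2/3 - 4/3) = 23 - 31*(-11/3) = 23 + 341/3 = 410/3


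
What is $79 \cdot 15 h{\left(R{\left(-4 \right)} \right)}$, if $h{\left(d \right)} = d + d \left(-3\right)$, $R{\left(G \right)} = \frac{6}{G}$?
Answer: $3555$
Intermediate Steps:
$h{\left(d \right)} = - 2 d$ ($h{\left(d \right)} = d - 3 d = - 2 d$)
$79 \cdot 15 h{\left(R{\left(-4 \right)} \right)} = 79 \cdot 15 \left(- 2 \frac{6}{-4}\right) = 1185 \left(- 2 \cdot 6 \left(- \frac{1}{4}\right)\right) = 1185 \left(\left(-2\right) \left(- \frac{3}{2}\right)\right) = 1185 \cdot 3 = 3555$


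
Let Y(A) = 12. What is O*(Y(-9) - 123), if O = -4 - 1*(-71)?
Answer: -7437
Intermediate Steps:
O = 67 (O = -4 + 71 = 67)
O*(Y(-9) - 123) = 67*(12 - 123) = 67*(-111) = -7437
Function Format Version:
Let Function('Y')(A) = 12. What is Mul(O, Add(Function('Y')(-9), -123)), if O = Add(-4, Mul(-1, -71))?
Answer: -7437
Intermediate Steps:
O = 67 (O = Add(-4, 71) = 67)
Mul(O, Add(Function('Y')(-9), -123)) = Mul(67, Add(12, -123)) = Mul(67, -111) = -7437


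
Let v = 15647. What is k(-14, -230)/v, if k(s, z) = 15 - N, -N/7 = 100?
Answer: 715/15647 ≈ 0.045696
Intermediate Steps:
N = -700 (N = -7*100 = -700)
k(s, z) = 715 (k(s, z) = 15 - 1*(-700) = 15 + 700 = 715)
k(-14, -230)/v = 715/15647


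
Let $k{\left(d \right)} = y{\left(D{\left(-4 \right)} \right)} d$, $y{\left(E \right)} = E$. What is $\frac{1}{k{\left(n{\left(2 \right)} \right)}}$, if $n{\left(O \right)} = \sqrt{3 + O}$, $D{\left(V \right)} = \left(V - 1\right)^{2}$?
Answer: $\frac{\sqrt{5}}{125} \approx 0.017889$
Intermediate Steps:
$D{\left(V \right)} = \left(-1 + V\right)^{2}$
$k{\left(d \right)} = 25 d$ ($k{\left(d \right)} = \left(-1 - 4\right)^{2} d = \left(-5\right)^{2} d = 25 d$)
$\frac{1}{k{\left(n{\left(2 \right)} \right)}} = \frac{1}{25 \sqrt{3 + 2}} = \frac{1}{25 \sqrt{5}} = \frac{\sqrt{5}}{125}$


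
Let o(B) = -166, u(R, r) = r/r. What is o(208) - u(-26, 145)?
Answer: -167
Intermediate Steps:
u(R, r) = 1
o(208) - u(-26, 145) = -166 - 1*1 = -166 - 1 = -167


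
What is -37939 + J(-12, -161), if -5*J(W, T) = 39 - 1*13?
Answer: -189721/5 ≈ -37944.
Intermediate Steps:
J(W, T) = -26/5 (J(W, T) = -(39 - 1*13)/5 = -(39 - 13)/5 = -1/5*26 = -26/5)
-37939 + J(-12, -161) = -37939 - 26/5 = -189721/5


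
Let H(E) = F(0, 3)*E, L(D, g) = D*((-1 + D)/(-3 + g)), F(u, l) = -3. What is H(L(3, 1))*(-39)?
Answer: -351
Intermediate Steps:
L(D, g) = D*(-1 + D)/(-3 + g) (L(D, g) = D*((-1 + D)/(-3 + g)) = D*(-1 + D)/(-3 + g))
H(E) = -3*E
H(L(3, 1))*(-39) = -9*(-1 + 3)/(-3 + 1)*(-39) = -9*2/(-2)*(-39) = -9*(-1)*2/2*(-39) = -3*(-3)*(-39) = 9*(-39) = -351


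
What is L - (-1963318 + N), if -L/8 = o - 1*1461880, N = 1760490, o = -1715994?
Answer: 25625820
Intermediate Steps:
L = 25422992 (L = -8*(-1715994 - 1*1461880) = -8*(-1715994 - 1461880) = -8*(-3177874) = 25422992)
L - (-1963318 + N) = 25422992 - (-1963318 + 1760490) = 25422992 - 1*(-202828) = 25422992 + 202828 = 25625820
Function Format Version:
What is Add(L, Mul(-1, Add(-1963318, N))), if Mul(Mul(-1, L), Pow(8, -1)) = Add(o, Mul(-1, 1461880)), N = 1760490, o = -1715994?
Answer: 25625820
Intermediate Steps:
L = 25422992 (L = Mul(-8, Add(-1715994, Mul(-1, 1461880))) = Mul(-8, Add(-1715994, -1461880)) = Mul(-8, -3177874) = 25422992)
Add(L, Mul(-1, Add(-1963318, N))) = Add(25422992, Mul(-1, Add(-1963318, 1760490))) = Add(25422992, Mul(-1, -202828)) = Add(25422992, 202828) = 25625820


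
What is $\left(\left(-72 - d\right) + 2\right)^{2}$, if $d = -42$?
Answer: $784$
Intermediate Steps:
$\left(\left(-72 - d\right) + 2\right)^{2} = \left(\left(-72 - -42\right) + 2\right)^{2} = \left(\left(-72 + 42\right) + 2\right)^{2} = \left(-30 + 2\right)^{2} = \left(-28\right)^{2} = 784$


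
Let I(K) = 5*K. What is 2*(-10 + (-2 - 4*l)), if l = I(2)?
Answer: -104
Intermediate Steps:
l = 10 (l = 5*2 = 10)
2*(-10 + (-2 - 4*l)) = 2*(-10 + (-2 - 4*10)) = 2*(-10 + (-2 - 40)) = 2*(-10 - 42) = 2*(-52) = -104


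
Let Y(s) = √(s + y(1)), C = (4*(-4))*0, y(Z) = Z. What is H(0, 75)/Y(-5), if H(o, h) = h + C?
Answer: -75*I/2 ≈ -37.5*I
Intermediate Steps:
C = 0 (C = -16*0 = 0)
H(o, h) = h (H(o, h) = h + 0 = h)
Y(s) = √(1 + s) (Y(s) = √(s + 1) = √(1 + s))
H(0, 75)/Y(-5) = 75/(√(1 - 5)) = 75/(√(-4)) = 75/((2*I)) = 75*(-I/2) = -75*I/2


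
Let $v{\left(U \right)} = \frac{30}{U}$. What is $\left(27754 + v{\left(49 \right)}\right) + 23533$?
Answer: $\frac{2513093}{49} \approx 51288.0$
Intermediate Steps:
$\left(27754 + v{\left(49 \right)}\right) + 23533 = \left(27754 + \frac{30}{49}\right) + 23533 = \frac{1359976}{49} + 23533 = \frac{2513093}{49}$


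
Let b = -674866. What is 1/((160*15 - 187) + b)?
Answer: -1/672653 ≈ -1.4867e-6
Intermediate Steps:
1/((160*15 - 187) + b) = 1/((160*15 - 187) - 674866) = 1/((2400 - 187) - 674866) = 1/(2213 - 674866) = 1/(-672653) = -1/672653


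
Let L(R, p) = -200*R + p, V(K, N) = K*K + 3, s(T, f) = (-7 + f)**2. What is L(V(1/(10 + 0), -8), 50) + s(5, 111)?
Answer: 10264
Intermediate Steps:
V(K, N) = 3 + K**2 (V(K, N) = K**2 + 3 = 3 + K**2)
L(R, p) = p - 200*R
L(V(1/(10 + 0), -8), 50) + s(5, 111) = (50 - 200*(3 + (1/(10 + 0))**2)) + (-7 + 111)**2 = (50 - 200*(3 + (1/10)**2)) + 104**2 = (50 - 200*(3 + (1/10)**2)) + 10816 = (50 - 200*(3 + 1/100)) + 10816 = (50 - 200*301/100) + 10816 = (50 - 602) + 10816 = -552 + 10816 = 10264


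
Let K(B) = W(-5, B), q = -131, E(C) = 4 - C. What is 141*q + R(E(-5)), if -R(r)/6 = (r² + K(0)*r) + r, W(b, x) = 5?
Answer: -19281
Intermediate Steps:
K(B) = 5
R(r) = -36*r - 6*r² (R(r) = -6*((r² + 5*r) + r) = -6*(r² + 6*r) = -36*r - 6*r²)
141*q + R(E(-5)) = 141*(-131) - 6*(4 - 1*(-5))*(6 + (4 - 1*(-5))) = -18471 - 6*(4 + 5)*(6 + (4 + 5)) = -18471 - 6*9*(6 + 9) = -18471 - 6*9*15 = -18471 - 810 = -19281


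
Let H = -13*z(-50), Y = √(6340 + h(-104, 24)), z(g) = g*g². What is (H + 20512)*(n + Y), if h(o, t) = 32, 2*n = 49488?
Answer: 40716548928 + 9873072*√177 ≈ 4.0848e+10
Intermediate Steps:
n = 24744 (n = (½)*49488 = 24744)
z(g) = g³
Y = 6*√177 (Y = √(6340 + 32) = √6372 = 6*√177 ≈ 79.825)
H = 1625000 (H = -13*(-50)³ = -13*(-125000) = 1625000)
(H + 20512)*(n + Y) = (1625000 + 20512)*(24744 + 6*√177) = 1645512*(24744 + 6*√177) = 40716548928 + 9873072*√177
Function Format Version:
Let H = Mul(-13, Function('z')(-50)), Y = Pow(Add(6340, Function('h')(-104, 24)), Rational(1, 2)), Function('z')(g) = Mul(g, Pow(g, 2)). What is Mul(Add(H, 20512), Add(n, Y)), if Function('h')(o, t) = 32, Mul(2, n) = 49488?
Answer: Add(40716548928, Mul(9873072, Pow(177, Rational(1, 2)))) ≈ 4.0848e+10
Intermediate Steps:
n = 24744 (n = Mul(Rational(1, 2), 49488) = 24744)
Function('z')(g) = Pow(g, 3)
Y = Mul(6, Pow(177, Rational(1, 2))) (Y = Pow(Add(6340, 32), Rational(1, 2)) = Pow(6372, Rational(1, 2)) = Mul(6, Pow(177, Rational(1, 2))) ≈ 79.825)
H = 1625000 (H = Mul(-13, Pow(-50, 3)) = Mul(-13, -125000) = 1625000)
Mul(Add(H, 20512), Add(n, Y)) = Mul(Add(1625000, 20512), Add(24744, Mul(6, Pow(177, Rational(1, 2))))) = Mul(1645512, Add(24744, Mul(6, Pow(177, Rational(1, 2))))) = Add(40716548928, Mul(9873072, Pow(177, Rational(1, 2))))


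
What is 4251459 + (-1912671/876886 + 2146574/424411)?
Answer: 1582224324696165797/372160064146 ≈ 4.2515e+6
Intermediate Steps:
4251459 + (-1912671/876886 + 2146574/424411) = 4251459 + 1070542076783/372160064146 = 1582224324696165797/372160064146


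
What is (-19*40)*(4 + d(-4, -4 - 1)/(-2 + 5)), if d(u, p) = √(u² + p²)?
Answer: -3040 - 760*√41/3 ≈ -4662.1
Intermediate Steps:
d(u, p) = √(p² + u²)
(-19*40)*(4 + d(-4, -4 - 1)/(-2 + 5)) = (-19*40)*(4 + √((-4 - 1)² + (-4)²)/(-2 + 5)) = -760*(4 + √((-5)² + 16)/3) = -760*(4 + √(25 + 16)*(⅓)) = -760*(4 + √41*(⅓)) = -760*(4 + √41/3) = -3040 - 760*√41/3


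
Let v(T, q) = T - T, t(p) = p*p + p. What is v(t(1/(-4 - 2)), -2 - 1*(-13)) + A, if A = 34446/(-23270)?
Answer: -17223/11635 ≈ -1.4803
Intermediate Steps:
t(p) = p + p² (t(p) = p² + p = p + p²)
v(T, q) = 0
A = -17223/11635 (A = 34446*(-1/23270) = -17223/11635 ≈ -1.4803)
v(t(1/(-4 - 2)), -2 - 1*(-13)) + A = 0 - 17223/11635 = -17223/11635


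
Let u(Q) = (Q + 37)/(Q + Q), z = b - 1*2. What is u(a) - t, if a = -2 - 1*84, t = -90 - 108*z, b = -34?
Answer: -653207/172 ≈ -3797.7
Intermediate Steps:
z = -36 (z = -34 - 1*2 = -34 - 2 = -36)
t = 3798 (t = -90 - 108*(-36) = -90 + 3888 = 3798)
a = -86 (a = -2 - 84 = -86)
u(Q) = (37 + Q)/(2*Q) (u(Q) = (37 + Q)/((2*Q)) = (37 + Q)*(1/(2*Q)) = (37 + Q)/(2*Q))
u(a) - t = (½)*(37 - 86)/(-86) - 1*3798 = (½)*(-1/86)*(-49) - 3798 = 49/172 - 3798 = -653207/172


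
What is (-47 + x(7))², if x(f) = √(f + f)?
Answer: (47 - √14)² ≈ 1871.3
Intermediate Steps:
x(f) = √2*√f (x(f) = √(2*f) = √2*√f)
(-47 + x(7))² = (-47 + √2*√7)² = (-47 + √14)²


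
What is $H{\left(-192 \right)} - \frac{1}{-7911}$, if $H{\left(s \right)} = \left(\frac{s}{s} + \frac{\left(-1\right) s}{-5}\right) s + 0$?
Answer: $\frac{284036549}{39555} \approx 7180.8$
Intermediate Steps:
$H{\left(s \right)} = s \left(1 + \frac{s}{5}\right)$ ($H{\left(s \right)} = \left(1 + - s \left(- \frac{1}{5}\right)\right) s + 0 = \left(1 + \frac{s}{5}\right) s + 0 = s \left(1 + \frac{s}{5}\right) + 0 = s \left(1 + \frac{s}{5}\right)$)
$H{\left(-192 \right)} - \frac{1}{-7911} = \frac{1}{5} \left(-192\right) \left(5 - 192\right) - \frac{1}{-7911} = \frac{1}{5} \left(-192\right) \left(-187\right) - - \frac{1}{7911} = \frac{35904}{5} + \frac{1}{7911} = \frac{284036549}{39555}$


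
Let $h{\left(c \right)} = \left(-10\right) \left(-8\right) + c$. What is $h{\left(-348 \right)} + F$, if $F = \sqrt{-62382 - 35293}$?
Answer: $-268 + 5 i \sqrt{3907} \approx -268.0 + 312.53 i$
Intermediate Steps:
$h{\left(c \right)} = 80 + c$
$F = 5 i \sqrt{3907}$ ($F = \sqrt{-97675} = 5 i \sqrt{3907} \approx 312.53 i$)
$h{\left(-348 \right)} + F = \left(80 - 348\right) + 5 i \sqrt{3907} = -268 + 5 i \sqrt{3907}$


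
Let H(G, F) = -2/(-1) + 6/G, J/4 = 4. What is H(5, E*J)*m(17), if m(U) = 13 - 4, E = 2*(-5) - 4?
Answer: 144/5 ≈ 28.800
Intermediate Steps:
J = 16 (J = 4*4 = 16)
E = -14 (E = -10 - 4 = -14)
m(U) = 9
H(G, F) = 2 + 6/G (H(G, F) = -2*(-1) + 6/G = 2 + 6/G)
H(5, E*J)*m(17) = (2 + 6/5)*9 = (16/5)*9 = 144/5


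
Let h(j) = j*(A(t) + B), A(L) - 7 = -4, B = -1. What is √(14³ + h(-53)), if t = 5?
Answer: √2638 ≈ 51.361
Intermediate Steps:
A(L) = 3 (A(L) = 7 - 4 = 3)
h(j) = 2*j (h(j) = j*(3 - 1) = j*2 = 2*j)
√(14³ + h(-53)) = √(14³ + 2*(-53)) = √(2744 - 106) = √2638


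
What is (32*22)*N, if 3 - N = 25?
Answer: -15488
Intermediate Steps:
N = -22 (N = 3 - 1*25 = 3 - 25 = -22)
(32*22)*N = (32*22)*(-22) = 704*(-22) = -15488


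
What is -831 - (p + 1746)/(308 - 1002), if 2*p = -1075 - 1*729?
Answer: -287935/347 ≈ -829.78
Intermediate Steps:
p = -902 (p = (-1075 - 1*729)/2 = (-1075 - 729)/2 = (½)*(-1804) = -902)
-831 - (p + 1746)/(308 - 1002) = -831 - (-902 + 1746)/(308 - 1002) = -831 - 844/(-694) = -831 - 844*(-1)/694 = -831 - 1*(-422/347) = -831 + 422/347 = -287935/347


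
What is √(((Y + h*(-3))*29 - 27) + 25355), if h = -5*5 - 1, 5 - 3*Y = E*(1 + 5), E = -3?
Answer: √250311/3 ≈ 166.77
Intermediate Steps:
Y = 23/3 (Y = 5/3 - (-1)*(1 + 5) = 5/3 - (-1)*6 = 5/3 - ⅓*(-18) = 5/3 + 6 = 23/3 ≈ 7.6667)
h = -26 (h = -25 - 1 = -26)
√(((Y + h*(-3))*29 - 27) + 25355) = √(((23/3 - 26*(-3))*29 - 27) + 25355) = √(((23/3 + 78)*29 - 27) + 25355) = √(((257/3)*29 - 27) + 25355) = √((7453/3 - 27) + 25355) = √(7372/3 + 25355) = √(83437/3) = √250311/3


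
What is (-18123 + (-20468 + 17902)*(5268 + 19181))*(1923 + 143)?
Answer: -129650294962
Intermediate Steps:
(-18123 + (-20468 + 17902)*(5268 + 19181))*(1923 + 143) = (-18123 - 2566*24449)*2066 = (-18123 - 62736134)*2066 = -62754257*2066 = -129650294962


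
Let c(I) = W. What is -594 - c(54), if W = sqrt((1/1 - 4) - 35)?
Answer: -594 - I*sqrt(38) ≈ -594.0 - 6.1644*I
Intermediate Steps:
W = I*sqrt(38) (W = sqrt((1 - 4) - 35) = sqrt(-3 - 35) = sqrt(-38) = I*sqrt(38) ≈ 6.1644*I)
c(I) = I*sqrt(38)
-594 - c(54) = -594 - I*sqrt(38)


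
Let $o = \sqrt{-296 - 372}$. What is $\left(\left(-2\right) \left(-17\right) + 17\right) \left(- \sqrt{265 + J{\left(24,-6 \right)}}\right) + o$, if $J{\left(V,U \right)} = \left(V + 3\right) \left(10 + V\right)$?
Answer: $- 663 \sqrt{7} + 2 i \sqrt{167} \approx -1754.1 + 25.846 i$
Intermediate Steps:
$J{\left(V,U \right)} = \left(3 + V\right) \left(10 + V\right)$
$o = 2 i \sqrt{167}$ ($o = \sqrt{-668} = 2 i \sqrt{167} \approx 25.846 i$)
$\left(\left(-2\right) \left(-17\right) + 17\right) \left(- \sqrt{265 + J{\left(24,-6 \right)}}\right) + o = \left(\left(-2\right) \left(-17\right) + 17\right) \left(- \sqrt{265 + \left(30 + 24^{2} + 13 \cdot 24\right)}\right) + 2 i \sqrt{167} = \left(34 + 17\right) \left(- \sqrt{265 + \left(30 + 576 + 312\right)}\right) + 2 i \sqrt{167} = 51 \left(- \sqrt{265 + 918}\right) + 2 i \sqrt{167} = 51 \left(- \sqrt{1183}\right) + 2 i \sqrt{167} = 51 \left(- 13 \sqrt{7}\right) + 2 i \sqrt{167} = - 663 \sqrt{7} + 2 i \sqrt{167}$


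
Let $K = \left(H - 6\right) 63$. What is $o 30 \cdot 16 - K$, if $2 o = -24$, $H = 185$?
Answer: $-17037$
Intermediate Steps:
$o = -12$ ($o = \frac{1}{2} \left(-24\right) = -12$)
$K = 11277$ ($K = \left(185 - 6\right) 63 = 179 \cdot 63 = 11277$)
$o 30 \cdot 16 - K = \left(-12\right) 30 \cdot 16 - 11277 = \left(-360\right) 16 - 11277 = -5760 - 11277 = -17037$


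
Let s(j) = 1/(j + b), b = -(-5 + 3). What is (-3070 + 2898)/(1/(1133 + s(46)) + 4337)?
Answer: -9354220/235867793 ≈ -0.039659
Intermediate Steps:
b = 2 (b = -1*(-2) = 2)
s(j) = 1/(2 + j) (s(j) = 1/(j + 2) = 1/(2 + j))
(-3070 + 2898)/(1/(1133 + s(46)) + 4337) = (-3070 + 2898)/(1/(1133 + 1/(2 + 46)) + 4337) = -172/(1/(1133 + 1/48) + 4337) = -172/(1/(54385/48) + 4337) = -172/(48/54385 + 4337) = -172/235867793/54385 = -172*54385/235867793 = -9354220/235867793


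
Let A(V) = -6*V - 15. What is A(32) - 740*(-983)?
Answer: 727213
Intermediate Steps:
A(V) = -15 - 6*V
A(32) - 740*(-983) = (-15 - 6*32) - 740*(-983) = (-15 - 192) + 727420 = -207 + 727420 = 727213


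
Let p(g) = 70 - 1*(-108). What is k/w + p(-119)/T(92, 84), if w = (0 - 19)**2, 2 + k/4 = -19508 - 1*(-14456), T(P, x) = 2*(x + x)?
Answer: -9319/168 ≈ -55.470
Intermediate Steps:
T(P, x) = 4*x (T(P, x) = 2*(2*x) = 4*x)
p(g) = 178 (p(g) = 70 + 108 = 178)
k = -20216 (k = -8 + 4*(-19508 - 1*(-14456)) = -8 + 4*(-19508 + 14456) = -8 + 4*(-5052) = -8 - 20208 = -20216)
w = 361 (w = (-19)**2 = 361)
k/w + p(-119)/T(92, 84) = -20216/361 + 178/((4*84)) = -20216*1/361 + 178/336 = -56 + 178*(1/336) = -56 + 89/168 = -9319/168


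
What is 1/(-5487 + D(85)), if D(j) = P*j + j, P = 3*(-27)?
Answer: -1/12287 ≈ -8.1387e-5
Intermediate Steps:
P = -81
D(j) = -80*j (D(j) = -81*j + j = -80*j)
1/(-5487 + D(85)) = 1/(-5487 - 80*85) = 1/(-5487 - 6800) = 1/(-12287) = -1/12287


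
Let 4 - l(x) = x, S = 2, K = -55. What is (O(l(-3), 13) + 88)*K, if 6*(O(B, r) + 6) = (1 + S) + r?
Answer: -13970/3 ≈ -4656.7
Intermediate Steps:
l(x) = 4 - x
O(B, r) = -11/2 + r/6 (O(B, r) = -6 + ((1 + 2) + r)/6 = -6 + (3 + r)/6 = -6 + (½ + r/6) = -11/2 + r/6)
(O(l(-3), 13) + 88)*K = ((-11/2 + (⅙)*13) + 88)*(-55) = ((-11/2 + 13/6) + 88)*(-55) = (-10/3 + 88)*(-55) = (254/3)*(-55) = -13970/3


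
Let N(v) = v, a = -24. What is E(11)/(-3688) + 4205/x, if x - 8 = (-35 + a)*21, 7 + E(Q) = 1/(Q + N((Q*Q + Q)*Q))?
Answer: -2834457135/830239333 ≈ -3.4140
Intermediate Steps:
E(Q) = -7 + 1/(Q + Q*(Q + Q²)) (E(Q) = -7 + 1/(Q + (Q*Q + Q)*Q) = -7 + 1/(Q + (Q² + Q)*Q) = -7 + 1/(Q + (Q + Q²)*Q) = -7 + 1/(Q + Q*(Q + Q²)))
x = -1231 (x = 8 + (-35 - 24)*21 = 8 - 59*21 = 8 - 1239 = -1231)
E(11)/(-3688) + 4205/x = ((1 - 7*11 - 7*11²*(1 + 11))/(11*(1 + 11*(1 + 11))))/(-3688) + 4205/(-1231) = ((1 - 77 - 7*121*12)/(11*(1 + 11*12)))*(-1/3688) + 4205*(-1/1231) = ((1 - 77 - 10164)/(11*(1 + 132)))*(-1/3688) - 4205/1231 = ((1/11)*(-10240)/133)*(-1/3688) - 4205/1231 = ((1/11)*(1/133)*(-10240))*(-1/3688) - 4205/1231 = -10240/1463*(-1/3688) - 4205/1231 = 1280/674443 - 4205/1231 = -2834457135/830239333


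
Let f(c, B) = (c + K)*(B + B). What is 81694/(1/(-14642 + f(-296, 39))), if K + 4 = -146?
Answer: -4038134420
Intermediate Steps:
K = -150 (K = -4 - 146 = -150)
f(c, B) = 2*B*(-150 + c) (f(c, B) = (c - 150)*(B + B) = (-150 + c)*(2*B) = 2*B*(-150 + c))
81694/(1/(-14642 + f(-296, 39))) = 81694/(1/(-14642 + 2*39*(-150 - 296))) = 81694/(1/(-14642 + 2*39*(-446))) = 81694/(1/(-14642 - 34788)) = 81694/(1/(-49430)) = 81694/(-1/49430) = 81694*(-49430) = -4038134420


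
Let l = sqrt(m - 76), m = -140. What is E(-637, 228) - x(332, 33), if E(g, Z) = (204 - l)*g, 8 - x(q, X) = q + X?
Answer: -129591 + 3822*I*sqrt(6) ≈ -1.2959e+5 + 9362.0*I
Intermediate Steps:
x(q, X) = 8 - X - q (x(q, X) = 8 - (q + X) = 8 - (X + q) = 8 + (-X - q) = 8 - X - q)
l = 6*I*sqrt(6) (l = sqrt(-140 - 76) = sqrt(-216) = 6*I*sqrt(6) ≈ 14.697*I)
E(g, Z) = g*(204 - 6*I*sqrt(6)) (E(g, Z) = (204 - 6*I*sqrt(6))*g = g*(204 - 6*I*sqrt(6)))
E(-637, 228) - x(332, 33) = 6*(-637)*(34 - I*sqrt(6)) - (8 - 1*33 - 1*332) = (-129948 + 3822*I*sqrt(6)) - (8 - 33 - 332) = (-129948 + 3822*I*sqrt(6)) - 1*(-357) = (-129948 + 3822*I*sqrt(6)) + 357 = -129591 + 3822*I*sqrt(6)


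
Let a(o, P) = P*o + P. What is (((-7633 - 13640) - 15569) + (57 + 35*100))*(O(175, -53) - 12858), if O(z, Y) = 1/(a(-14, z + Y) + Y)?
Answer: 701456843955/1639 ≈ 4.2798e+8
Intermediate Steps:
a(o, P) = P + P*o
O(z, Y) = 1/(-13*z - 12*Y) (O(z, Y) = 1/((z + Y)*(1 - 14) + Y) = 1/((Y + z)*(-13) + Y) = 1/((-13*Y - 13*z) + Y) = 1/(-13*z - 12*Y))
(((-7633 - 13640) - 15569) + (57 + 35*100))*(O(175, -53) - 12858) = (((-7633 - 13640) - 15569) + (57 + 35*100))*(1/(-13*175 - 12*(-53)) - 12858) = ((-21273 - 15569) + (57 + 3500))*(1/(-2275 + 636) - 12858) = (-36842 + 3557)*(1/(-1639) - 12858) = -33285*(-1/1639 - 12858) = -33285*(-21074263/1639) = 701456843955/1639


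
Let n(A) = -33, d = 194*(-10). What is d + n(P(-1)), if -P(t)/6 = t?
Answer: -1973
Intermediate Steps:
d = -1940
P(t) = -6*t
d + n(P(-1)) = -1940 - 33 = -1973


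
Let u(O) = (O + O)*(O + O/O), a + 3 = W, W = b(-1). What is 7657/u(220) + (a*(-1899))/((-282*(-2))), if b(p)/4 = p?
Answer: 8313653/351560 ≈ 23.648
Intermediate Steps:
b(p) = 4*p
W = -4 (W = 4*(-1) = -4)
a = -7 (a = -3 - 4 = -7)
u(O) = 2*O*(1 + O) (u(O) = (2*O)*(O + 1) = (2*O)*(1 + O) = 2*O*(1 + O))
7657/u(220) + (a*(-1899))/((-282*(-2))) = 7657/((2*220*(1 + 220))) + (-7*(-1899))/((-282*(-2))) = 7657/((2*220*221)) + 13293/564 = 7657/97240 + 13293*(1/564) = 7657*(1/97240) + 4431/188 = 589/7480 + 4431/188 = 8313653/351560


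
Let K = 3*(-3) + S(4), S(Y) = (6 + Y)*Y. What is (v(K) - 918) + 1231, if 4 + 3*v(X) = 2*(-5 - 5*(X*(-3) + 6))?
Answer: 1795/3 ≈ 598.33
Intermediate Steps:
S(Y) = Y*(6 + Y)
K = 31 (K = 3*(-3) + 4*(6 + 4) = -9 + 4*10 = -9 + 40 = 31)
v(X) = -74/3 + 10*X (v(X) = -4/3 + (2*(-5 - 5*(X*(-3) + 6)))/3 = -4/3 + (2*(-5 - 5*(-3*X + 6)))/3 = -4/3 + (2*(-5 - 5*(6 - 3*X)))/3 = -4/3 + (2*(-5 + (-30 + 15*X)))/3 = -4/3 + (2*(-35 + 15*X))/3 = -4/3 + (-70 + 30*X)/3 = -4/3 + (-70/3 + 10*X) = -74/3 + 10*X)
(v(K) - 918) + 1231 = ((-74/3 + 10*31) - 918) + 1231 = ((-74/3 + 310) - 918) + 1231 = (856/3 - 918) + 1231 = -1898/3 + 1231 = 1795/3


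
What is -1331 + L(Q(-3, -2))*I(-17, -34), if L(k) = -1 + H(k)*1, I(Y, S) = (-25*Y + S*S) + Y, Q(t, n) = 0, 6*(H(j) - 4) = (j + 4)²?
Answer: 22595/3 ≈ 7531.7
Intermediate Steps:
H(j) = 4 + (4 + j)²/6 (H(j) = 4 + (j + 4)²/6 = 4 + (4 + j)²/6)
I(Y, S) = S² - 24*Y (I(Y, S) = (-25*Y + S²) + Y = (S² - 25*Y) + Y = S² - 24*Y)
L(k) = 3 + (4 + k)²/6 (L(k) = -1 + (4 + (4 + k)²/6)*1 = -1 + (4 + (4 + k)²/6) = 3 + (4 + k)²/6)
-1331 + L(Q(-3, -2))*I(-17, -34) = -1331 + (3 + (4 + 0)²/6)*((-34)² - 24*(-17)) = -1331 + (3 + (⅙)*4²)*(1156 + 408) = -1331 + (3 + (⅙)*16)*1564 = -1331 + (3 + 8/3)*1564 = -1331 + (17/3)*1564 = -1331 + 26588/3 = 22595/3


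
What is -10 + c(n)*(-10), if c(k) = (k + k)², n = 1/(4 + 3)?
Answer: -530/49 ≈ -10.816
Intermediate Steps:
n = ⅐ (n = 1/7 = ⅐ ≈ 0.14286)
c(k) = 4*k² (c(k) = (2*k)² = 4*k²)
-10 + c(n)*(-10) = -10 + (4*(⅐)²)*(-10) = -10 + (4*(1/49))*(-10) = -10 + (4/49)*(-10) = -10 - 40/49 = -530/49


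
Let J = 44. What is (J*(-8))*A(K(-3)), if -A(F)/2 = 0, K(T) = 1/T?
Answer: 0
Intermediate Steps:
A(F) = 0 (A(F) = -2*0 = 0)
(J*(-8))*A(K(-3)) = (44*(-8))*0 = -352*0 = 0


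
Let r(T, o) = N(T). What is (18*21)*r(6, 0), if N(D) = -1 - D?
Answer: -2646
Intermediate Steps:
r(T, o) = -1 - T
(18*21)*r(6, 0) = (18*21)*(-1 - 1*6) = 378*(-1 - 6) = 378*(-7) = -2646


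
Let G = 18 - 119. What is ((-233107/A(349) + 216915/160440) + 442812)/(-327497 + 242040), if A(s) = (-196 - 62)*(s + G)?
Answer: -37881491904833/7310556479856 ≈ -5.1818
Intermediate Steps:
G = -101
A(s) = 26058 - 258*s (A(s) = (-196 - 62)*(s - 101) = -258*(-101 + s) = 26058 - 258*s)
((-233107/A(349) + 216915/160440) + 442812)/(-327497 + 242040) = ((-233107/(26058 - 258*349) + 216915/160440) + 442812)/(-327497 + 242040) = ((-233107/(26058 - 90042) + 216915*(1/160440)) + 442812)/(-85457) = ((-233107/(-63984) + 14461/10696) + 442812)*(-1/85457) = ((-233107*(-1/63984) + 14461/10696) + 442812)*(-1/85457) = ((233107/63984 + 14461/10696) + 442812)*(-1/85457) = (427323137/85546608 + 442812)*(-1/85457) = (37881491904833/85546608)*(-1/85457) = -37881491904833/7310556479856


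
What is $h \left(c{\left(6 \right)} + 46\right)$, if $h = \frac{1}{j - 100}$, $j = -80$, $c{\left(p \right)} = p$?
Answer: $- \frac{13}{45} \approx -0.28889$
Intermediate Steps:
$h = - \frac{1}{180}$ ($h = \frac{1}{-80 - 100} = \frac{1}{-180} = - \frac{1}{180} \approx -0.0055556$)
$h \left(c{\left(6 \right)} + 46\right) = - \frac{6 + 46}{180} = \left(- \frac{1}{180}\right) 52 = - \frac{13}{45}$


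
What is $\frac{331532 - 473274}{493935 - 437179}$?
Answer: $- \frac{70871}{28378} \approx -2.4974$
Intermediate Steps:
$\frac{331532 - 473274}{493935 - 437179} = - \frac{141742}{56756} = \left(-141742\right) \frac{1}{56756} = - \frac{70871}{28378}$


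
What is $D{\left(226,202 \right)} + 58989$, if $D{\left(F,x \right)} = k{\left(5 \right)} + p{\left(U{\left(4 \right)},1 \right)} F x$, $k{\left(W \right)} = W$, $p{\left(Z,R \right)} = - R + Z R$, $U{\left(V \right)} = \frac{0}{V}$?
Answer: $13342$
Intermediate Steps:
$U{\left(V \right)} = 0$
$p{\left(Z,R \right)} = - R + R Z$
$D{\left(F,x \right)} = 5 - F x$ ($D{\left(F,x \right)} = 5 + 1 \left(-1 + 0\right) F x = 5 + 1 \left(-1\right) F x = 5 - F x$)
$D{\left(226,202 \right)} + 58989 = \left(5 - 226 \cdot 202\right) + 58989 = \left(5 - 45652\right) + 58989 = -45647 + 58989 = 13342$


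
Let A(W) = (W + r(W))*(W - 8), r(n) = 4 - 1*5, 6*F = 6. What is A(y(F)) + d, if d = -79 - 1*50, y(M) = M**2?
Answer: -129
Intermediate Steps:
F = 1 (F = (1/6)*6 = 1)
r(n) = -1 (r(n) = 4 - 5 = -1)
d = -129 (d = -79 - 50 = -129)
A(W) = (-1 + W)*(-8 + W) (A(W) = (W - 1)*(W - 8) = (-1 + W)*(-8 + W))
A(y(F)) + d = (8 + (1**2)**2 - 9*1**2) - 129 = (8 + 1**2 - 9*1) - 129 = (8 + 1 - 9) - 129 = 0 - 129 = -129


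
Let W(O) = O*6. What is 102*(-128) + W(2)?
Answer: -13044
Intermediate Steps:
W(O) = 6*O
102*(-128) + W(2) = 102*(-128) + 6*2 = -13056 + 12 = -13044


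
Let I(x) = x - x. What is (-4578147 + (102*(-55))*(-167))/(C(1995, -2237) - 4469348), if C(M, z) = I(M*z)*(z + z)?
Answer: 3641277/4469348 ≈ 0.81472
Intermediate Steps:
I(x) = 0
C(M, z) = 0 (C(M, z) = 0*(z + z) = 0*(2*z) = 0)
(-4578147 + (102*(-55))*(-167))/(C(1995, -2237) - 4469348) = (-4578147 + (102*(-55))*(-167))/(0 - 4469348) = (-4578147 - 5610*(-167))/(-4469348) = (-4578147 + 936870)*(-1/4469348) = -3641277*(-1/4469348) = 3641277/4469348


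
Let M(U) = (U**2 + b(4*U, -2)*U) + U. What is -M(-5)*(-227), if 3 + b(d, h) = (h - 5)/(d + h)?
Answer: 166845/22 ≈ 7583.9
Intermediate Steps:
b(d, h) = -3 + (-5 + h)/(d + h) (b(d, h) = -3 + (h - 5)/(d + h) = -3 + (-5 + h)/(d + h))
M(U) = U + U**2 + U*(-1 - 12*U)/(-2 + 4*U) (M(U) = (U**2 + ((-5 - 12*U - 2*(-2))/(4*U - 2))*U) + U = (U**2 + ((-5 - 12*U + 4)/(-2 + 4*U))*U) + U = (U**2 + ((-1 - 12*U)/(-2 + 4*U))*U) + U = (U**2 + U*(-1 - 12*U)/(-2 + 4*U)) + U = U + U**2 + U*(-1 - 12*U)/(-2 + 4*U))
-M(-5)*(-227) = -(-5)*(-3 - 10*(-5) + 4*(-5)**2)/(2*(-1 + 2*(-5)))*(-227) = -(-5)*(-3 + 50 + 4*25)/(2*(-1 - 10))*(-227) = -(-5)*(-3 + 50 + 100)/(2*(-11))*(-227) = -(-5)*(-1)*147/(2*11)*(-227) = -1*735/22*(-227) = -735/22*(-227) = 166845/22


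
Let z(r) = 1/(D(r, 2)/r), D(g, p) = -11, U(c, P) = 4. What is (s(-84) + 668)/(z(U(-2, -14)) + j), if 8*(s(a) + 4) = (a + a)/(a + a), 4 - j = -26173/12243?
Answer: 9292437/80792 ≈ 115.02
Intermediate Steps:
j = 10735/1749 (j = 4 - (-26173)/12243 = 4 - 1*(-3739/1749) = 4 + 3739/1749 = 10735/1749 ≈ 6.1378)
s(a) = -31/8 (s(a) = -4 + ((a + a)/(a + a))/8 = -4 + ((2*a)/((2*a)))/8 = -4 + ((2*a)*(1/(2*a)))/8 = -4 + (1/8)*1 = -4 + 1/8 = -31/8)
z(r) = -r/11 (z(r) = 1/(-11/r) = -r/11)
(s(-84) + 668)/(z(U(-2, -14)) + j) = (-31/8 + 668)/(-1/11*4 + 10735/1749) = 5313/(8*(-4/11 + 10735/1749)) = 5313/(8*(10099/1749)) = (5313/8)*(1749/10099) = 9292437/80792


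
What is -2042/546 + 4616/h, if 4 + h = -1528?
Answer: -706085/104559 ≈ -6.7530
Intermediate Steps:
h = -1532 (h = -4 - 1528 = -1532)
-2042/546 + 4616/h = -2042/546 + 4616/(-1532) = -2042*1/546 + 4616*(-1/1532) = -1021/273 - 1154/383 = -706085/104559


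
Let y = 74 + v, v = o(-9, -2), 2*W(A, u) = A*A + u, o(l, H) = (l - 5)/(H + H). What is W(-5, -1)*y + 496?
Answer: 1426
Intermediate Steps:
o(l, H) = (-5 + l)/(2*H) (o(l, H) = (-5 + l)/((2*H)) = (-5 + l)*(1/(2*H)) = (-5 + l)/(2*H))
W(A, u) = u/2 + A²/2 (W(A, u) = (A*A + u)/2 = (A² + u)/2 = (u + A²)/2 = u/2 + A²/2)
v = 7/2 (v = (½)*(-5 - 9)/(-2) = (½)*(-½)*(-14) = 7/2 ≈ 3.5000)
y = 155/2 (y = 74 + 7/2 = 155/2 ≈ 77.500)
W(-5, -1)*y + 496 = ((½)*(-1) + (½)*(-5)²)*(155/2) + 496 = (-½ + (½)*25)*(155/2) + 496 = (-½ + 25/2)*(155/2) + 496 = 12*(155/2) + 496 = 930 + 496 = 1426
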